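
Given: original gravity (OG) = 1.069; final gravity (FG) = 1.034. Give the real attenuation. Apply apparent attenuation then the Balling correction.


AA = (OG−FG)/(OG−1)·100;  RA = AA·0.8192
AA = (1.069 − 1.034)/(1.069 − 1)·100 = 50.7246
RA = 50.7246·0.8192

41.5536 %


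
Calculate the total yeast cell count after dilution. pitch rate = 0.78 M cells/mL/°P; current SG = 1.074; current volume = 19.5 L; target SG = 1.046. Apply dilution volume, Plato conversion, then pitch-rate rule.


V_w = V·((SG_c−1)/(SG_t−1)−1);  °P = 259 − 259/SG_t;  cells = rate·(V+V_w)·°P
V_w = 19.5·((1.074−1)/(1.046−1)−1) = 11.8696
V_final = 19.5 + 11.8696 = 31.3696
°P = 259 − 259/1.046 = 11.3901
cells = 0.78·31.3696·11.3901

278.6949 billion cells


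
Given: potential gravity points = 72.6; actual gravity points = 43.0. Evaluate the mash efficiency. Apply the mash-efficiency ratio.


efficiency = actual / potential × 100
efficiency = 43.0 / 72.6 × 100

59.2287 %


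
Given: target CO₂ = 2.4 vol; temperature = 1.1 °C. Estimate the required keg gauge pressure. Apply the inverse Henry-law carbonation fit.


psi = vols/(0.01821 + 0.09011·e^(−0.04·T)) − 14.695
psi = 2.4/(0.01821 + 0.09011·e^(−0.04·1.1)) − 14.695

8.2845 psi


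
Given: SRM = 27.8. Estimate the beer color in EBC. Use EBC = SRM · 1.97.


EBC = 27.8 · 1.97

54.7660 EBC


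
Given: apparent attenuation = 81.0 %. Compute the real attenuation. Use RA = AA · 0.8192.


RA = 81.0 · 0.8192

66.3552 %


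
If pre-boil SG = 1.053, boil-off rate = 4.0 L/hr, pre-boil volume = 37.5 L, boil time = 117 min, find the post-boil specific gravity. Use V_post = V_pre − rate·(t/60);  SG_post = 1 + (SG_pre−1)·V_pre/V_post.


V_post = 37.5 − 4.0·(117/60) = 29.7000
SG_post = 1 + (1.053 − 1)·37.5/29.7000

1.0669


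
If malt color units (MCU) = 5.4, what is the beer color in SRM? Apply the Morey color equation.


SRM = 1.4922 · MCU^0.6859
SRM = 1.4922 · 5.4^0.6859

4.7443 SRM


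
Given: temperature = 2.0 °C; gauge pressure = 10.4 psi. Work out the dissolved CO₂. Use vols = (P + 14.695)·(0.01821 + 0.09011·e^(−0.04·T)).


vols = (10.4 + 14.695)·(0.01821 + 0.09011·e^(−0.04·2.0))

2.5444 volumes


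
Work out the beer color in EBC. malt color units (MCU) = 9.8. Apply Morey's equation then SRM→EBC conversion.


SRM = 1.4922·MCU^0.6859;  EBC = SRM·1.97
SRM = 1.4922·9.8^0.6859 = 7.1402
EBC = 7.1402·1.97

14.0661 EBC


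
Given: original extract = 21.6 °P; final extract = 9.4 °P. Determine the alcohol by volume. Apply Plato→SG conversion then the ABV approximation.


SG = 259/(259 − P);  ABV = (OG − FG)·131.25
OG = 259/(259 − 21.6) = 1.0910
FG = 259/(259 − 9.4) = 1.0377
ABV = (1.0910 − 1.0377)·131.25

6.9990 % ABV


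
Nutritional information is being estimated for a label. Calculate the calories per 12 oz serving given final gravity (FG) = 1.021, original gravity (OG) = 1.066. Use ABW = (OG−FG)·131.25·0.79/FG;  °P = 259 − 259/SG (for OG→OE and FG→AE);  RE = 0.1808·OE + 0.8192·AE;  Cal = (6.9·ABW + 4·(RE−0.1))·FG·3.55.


ABW = (1.066 − 1.021)·131.25·0.79/1.021 = 4.5700
OE = 259 − 259/1.066 = 16.0356 °P
AE = 259 − 259/1.021 = 5.3271 °P
RE = 0.1808·16.0356 + 0.8192·5.3271 = 7.2632 °P
Cal = (6.9·4.5700 + 4·(7.2632−0.1))·1.021·3.55

218.1461 kcal


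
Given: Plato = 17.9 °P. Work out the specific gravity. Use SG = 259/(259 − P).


SG = 259/(259 − 17.9)

1.0742


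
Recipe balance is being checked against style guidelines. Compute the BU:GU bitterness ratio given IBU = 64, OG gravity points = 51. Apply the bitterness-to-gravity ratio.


BU:GU = IBU / OG_points
BU:GU = 64 / 51

1.2549


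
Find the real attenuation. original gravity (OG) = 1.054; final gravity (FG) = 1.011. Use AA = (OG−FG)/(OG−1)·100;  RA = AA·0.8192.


AA = (1.054 − 1.011)/(1.054 − 1)·100 = 79.6296
RA = 79.6296·0.8192

65.2326 %


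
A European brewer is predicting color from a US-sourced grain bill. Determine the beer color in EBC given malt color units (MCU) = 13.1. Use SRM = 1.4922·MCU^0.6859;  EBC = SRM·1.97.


SRM = 1.4922·13.1^0.6859 = 8.7129
EBC = 8.7129·1.97

17.1644 EBC


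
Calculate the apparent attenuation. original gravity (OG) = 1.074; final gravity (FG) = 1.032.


AA = (OG − FG)/(OG − 1) · 100
AA = (1.074 − 1.032)/(1.074 − 1) · 100

56.7568 %


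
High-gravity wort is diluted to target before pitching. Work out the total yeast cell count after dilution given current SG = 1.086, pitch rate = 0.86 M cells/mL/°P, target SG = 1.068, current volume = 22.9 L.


V_w = V·((SG_c−1)/(SG_t−1)−1);  °P = 259 − 259/SG_t;  cells = rate·(V+V_w)·°P
V_w = 22.9·((1.086−1)/(1.068−1)−1) = 6.0618
V_final = 22.9 + 6.0618 = 28.9618
°P = 259 − 259/1.068 = 16.4906
cells = 0.86·28.9618·16.4906

410.7342 billion cells


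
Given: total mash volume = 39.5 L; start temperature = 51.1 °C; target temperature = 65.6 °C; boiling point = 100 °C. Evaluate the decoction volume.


V_dec = V_total·(T_target − T_start)/(T_boil − T_start)
V_dec = 39.5·(65.6 − 51.1)/(100 − 51.1)

11.7127 L


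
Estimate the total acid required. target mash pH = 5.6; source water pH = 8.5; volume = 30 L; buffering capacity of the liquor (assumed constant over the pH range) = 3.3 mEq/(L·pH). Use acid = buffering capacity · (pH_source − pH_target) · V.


acid = 3.3 · (8.5 − 5.6) · 30

287.1000 mEq


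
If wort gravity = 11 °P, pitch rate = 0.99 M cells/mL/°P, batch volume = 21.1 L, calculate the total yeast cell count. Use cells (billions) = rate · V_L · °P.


cells = 0.99 · 21.1 · 11

229.7790 billion cells


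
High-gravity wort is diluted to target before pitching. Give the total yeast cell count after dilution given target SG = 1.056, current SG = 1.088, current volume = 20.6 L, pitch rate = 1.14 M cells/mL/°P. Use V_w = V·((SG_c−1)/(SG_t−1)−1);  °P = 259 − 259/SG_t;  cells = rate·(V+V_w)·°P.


V_w = 20.6·((1.088−1)/(1.056−1)−1) = 11.7714
V_final = 20.6 + 11.7714 = 32.3714
°P = 259 − 259/1.056 = 13.7348
cells = 1.14·32.3714·13.7348

506.8630 billion cells


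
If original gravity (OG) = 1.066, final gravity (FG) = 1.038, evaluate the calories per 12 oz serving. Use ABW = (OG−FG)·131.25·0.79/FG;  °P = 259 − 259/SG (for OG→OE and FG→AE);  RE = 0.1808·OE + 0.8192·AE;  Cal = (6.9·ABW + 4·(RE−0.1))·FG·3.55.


ABW = (1.066 − 1.038)·131.25·0.79/1.038 = 2.7970
OE = 259 − 259/1.066 = 16.0356 °P
AE = 259 − 259/1.038 = 9.4817 °P
RE = 0.1808·16.0356 + 0.8192·9.4817 = 10.6667 °P
Cal = (6.9·2.7970 + 4·(10.6667−0.1))·1.038·3.55

226.8633 kcal


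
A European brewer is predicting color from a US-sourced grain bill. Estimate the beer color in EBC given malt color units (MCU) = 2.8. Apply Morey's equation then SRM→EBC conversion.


SRM = 1.4922·MCU^0.6859;  EBC = SRM·1.97
SRM = 1.4922·2.8^0.6859 = 3.0237
EBC = 3.0237·1.97

5.9566 EBC


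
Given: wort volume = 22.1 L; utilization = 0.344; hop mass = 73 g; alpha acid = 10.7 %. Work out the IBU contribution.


IBU = (α/100)·mass·U·1000 / V
IBU = (10.7/100)·73·0.344·1000 / 22.1

121.5830 IBU


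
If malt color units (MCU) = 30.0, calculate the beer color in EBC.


SRM = 1.4922·MCU^0.6859;  EBC = SRM·1.97
SRM = 1.4922·30.0^0.6859 = 15.3810
EBC = 15.3810·1.97

30.3006 EBC


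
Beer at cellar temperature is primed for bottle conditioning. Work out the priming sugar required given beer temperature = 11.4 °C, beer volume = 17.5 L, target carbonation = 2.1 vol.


residual = 14.695·(0.01821 + 0.09011·e^(−0.04·T));  sugar = (target − residual)·4.0·V
residual = 14.695·(0.01821 + 0.09011·e^(−0.04·11.4)) = 1.1069
sugar = (2.1 − 1.1069)·4.0·17.5

69.5190 g


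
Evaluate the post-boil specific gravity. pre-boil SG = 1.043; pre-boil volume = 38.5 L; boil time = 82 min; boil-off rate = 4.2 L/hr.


V_post = V_pre − rate·(t/60);  SG_post = 1 + (SG_pre−1)·V_pre/V_post
V_post = 38.5 − 4.2·(82/60) = 32.7600
SG_post = 1 + (1.043 − 1)·38.5/32.7600

1.0505


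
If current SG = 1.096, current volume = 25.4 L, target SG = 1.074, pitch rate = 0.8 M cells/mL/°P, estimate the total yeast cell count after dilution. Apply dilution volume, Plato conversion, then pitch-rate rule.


V_w = V·((SG_c−1)/(SG_t−1)−1);  °P = 259 − 259/SG_t;  cells = rate·(V+V_w)·°P
V_w = 25.4·((1.096−1)/(1.074−1)−1) = 7.5514
V_final = 25.4 + 7.5514 = 32.9514
°P = 259 − 259/1.074 = 17.8454
cells = 0.8·32.9514·17.8454

470.4250 billion cells


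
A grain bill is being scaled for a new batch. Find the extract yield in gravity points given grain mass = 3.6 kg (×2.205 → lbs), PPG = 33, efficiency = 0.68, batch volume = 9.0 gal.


points = lbs × PPG × eff / vol
lbs = 3.6 × 2.205 = 7.9380
points = 7.9380 × 33 × 0.68 / 9.0

19.7921 points


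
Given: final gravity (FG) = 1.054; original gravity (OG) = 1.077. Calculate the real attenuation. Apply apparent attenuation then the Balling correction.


AA = (OG−FG)/(OG−1)·100;  RA = AA·0.8192
AA = (1.077 − 1.054)/(1.077 − 1)·100 = 29.8701
RA = 29.8701·0.8192

24.4696 %


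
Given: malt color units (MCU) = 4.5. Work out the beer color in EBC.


SRM = 1.4922·MCU^0.6859;  EBC = SRM·1.97
SRM = 1.4922·4.5^0.6859 = 4.1866
EBC = 4.1866·1.97

8.2477 EBC


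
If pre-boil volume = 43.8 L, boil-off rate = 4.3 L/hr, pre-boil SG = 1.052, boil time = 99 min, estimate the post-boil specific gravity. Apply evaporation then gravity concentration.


V_post = V_pre − rate·(t/60);  SG_post = 1 + (SG_pre−1)·V_pre/V_post
V_post = 43.8 − 4.3·(99/60) = 36.7050
SG_post = 1 + (1.052 − 1)·43.8/36.7050

1.0621


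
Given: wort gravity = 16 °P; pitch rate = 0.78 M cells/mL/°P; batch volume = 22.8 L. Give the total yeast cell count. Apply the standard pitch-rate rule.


cells (billions) = rate · V_L · °P
cells = 0.78 · 22.8 · 16

284.5440 billion cells


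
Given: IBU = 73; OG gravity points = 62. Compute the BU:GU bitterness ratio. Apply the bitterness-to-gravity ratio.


BU:GU = IBU / OG_points
BU:GU = 73 / 62

1.1774


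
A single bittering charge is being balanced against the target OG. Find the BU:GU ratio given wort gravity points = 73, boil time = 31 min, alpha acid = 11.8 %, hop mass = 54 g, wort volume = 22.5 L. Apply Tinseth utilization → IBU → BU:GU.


U = 1.65·0.000125^(GP/1000)·(1−e^(−0.04t))/4.15;  IBU = (α/100)·m·U·1000/V;  BU:GU = IBU/GP
U = 1.65·0.000125^(73/1000)·(1−e^(−0.04·31))/4.15 = 0.1466
IBU = (11.8/100)·54·0.1466·1000/22.5 = 41.5182
BU:GU = 41.5182/73

0.5687


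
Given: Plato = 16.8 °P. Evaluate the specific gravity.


SG = 259/(259 − P)
SG = 259/(259 − 16.8)

1.0694


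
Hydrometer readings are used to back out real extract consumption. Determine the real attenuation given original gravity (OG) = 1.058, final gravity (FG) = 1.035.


AA = (OG−FG)/(OG−1)·100;  RA = AA·0.8192
AA = (1.058 − 1.035)/(1.058 − 1)·100 = 39.6552
RA = 39.6552·0.8192

32.4855 %


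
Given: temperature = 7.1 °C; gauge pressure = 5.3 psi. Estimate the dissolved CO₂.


vols = (P + 14.695)·(0.01821 + 0.09011·e^(−0.04·T))
vols = (5.3 + 14.695)·(0.01821 + 0.09011·e^(−0.04·7.1))

1.7204 volumes


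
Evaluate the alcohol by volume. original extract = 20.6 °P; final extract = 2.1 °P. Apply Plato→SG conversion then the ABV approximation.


SG = 259/(259 − P);  ABV = (OG − FG)·131.25
OG = 259/(259 − 20.6) = 1.0864
FG = 259/(259 − 2.1) = 1.0082
ABV = (1.0864 − 1.0082)·131.25

10.2683 % ABV


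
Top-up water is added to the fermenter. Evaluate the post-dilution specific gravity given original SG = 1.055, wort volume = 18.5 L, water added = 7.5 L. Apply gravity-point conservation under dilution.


SG_new = 1 + (SG_old − 1)·V_old/(V_old + V_water)
pts = (1.055 − 1)·1000·18.5/(18.5 + 7.5) = 39.1346
SG_new = 1 + 39.1346/1000

1.0391


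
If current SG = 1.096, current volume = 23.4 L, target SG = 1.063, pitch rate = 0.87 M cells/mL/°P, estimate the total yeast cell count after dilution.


V_w = V·((SG_c−1)/(SG_t−1)−1);  °P = 259 − 259/SG_t;  cells = rate·(V+V_w)·°P
V_w = 23.4·((1.096−1)/(1.063−1)−1) = 12.2571
V_final = 23.4 + 12.2571 = 35.6571
°P = 259 − 259/1.063 = 15.3500
cells = 0.87·35.6571·15.3500

476.1819 billion cells


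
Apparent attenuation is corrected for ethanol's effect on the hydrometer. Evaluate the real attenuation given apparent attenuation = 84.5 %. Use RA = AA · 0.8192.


RA = 84.5 · 0.8192

69.2224 %


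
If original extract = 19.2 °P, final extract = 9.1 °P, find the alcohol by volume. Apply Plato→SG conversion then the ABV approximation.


SG = 259/(259 − P);  ABV = (OG − FG)·131.25
OG = 259/(259 − 19.2) = 1.0801
FG = 259/(259 − 9.1) = 1.0364
ABV = (1.0801 − 1.0364)·131.25

5.7293 % ABV


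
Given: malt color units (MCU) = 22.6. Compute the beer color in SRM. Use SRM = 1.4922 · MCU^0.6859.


SRM = 1.4922 · 22.6^0.6859

12.6651 SRM


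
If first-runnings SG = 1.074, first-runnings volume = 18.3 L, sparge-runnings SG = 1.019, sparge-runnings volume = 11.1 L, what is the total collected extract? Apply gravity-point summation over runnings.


total = Σ (SG_i − 1)·1000·V_i
first = (1.074 − 1)·1000·18.3 = 1354.2000
sparge = (1.019 − 1)·1000·11.1 = 210.9000
total = 1354.2000 + 210.9000

1565.1000 gravity·L


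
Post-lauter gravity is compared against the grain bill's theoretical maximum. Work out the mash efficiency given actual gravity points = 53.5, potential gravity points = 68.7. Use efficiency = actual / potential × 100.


efficiency = 53.5 / 68.7 × 100

77.8748 %


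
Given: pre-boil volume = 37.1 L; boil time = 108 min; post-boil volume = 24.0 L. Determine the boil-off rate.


rate = (V_pre − V_post) / (t_min/60)
rate = (37.1 − 24.0) / (108/60)

7.2778 L/hr


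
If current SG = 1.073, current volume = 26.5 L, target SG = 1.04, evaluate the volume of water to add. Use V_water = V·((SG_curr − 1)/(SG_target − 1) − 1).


V_water = 26.5·((1.073 − 1)/(1.04 − 1) − 1)

21.8625 L


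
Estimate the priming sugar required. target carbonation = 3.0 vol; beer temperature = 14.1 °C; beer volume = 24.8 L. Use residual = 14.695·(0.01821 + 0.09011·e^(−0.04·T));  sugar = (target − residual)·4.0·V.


residual = 14.695·(0.01821 + 0.09011·e^(−0.04·14.1)) = 1.0210
sugar = (3.0 − 1.0210)·4.0·24.8

196.3215 g


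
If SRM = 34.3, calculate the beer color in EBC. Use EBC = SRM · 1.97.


EBC = 34.3 · 1.97

67.5710 EBC


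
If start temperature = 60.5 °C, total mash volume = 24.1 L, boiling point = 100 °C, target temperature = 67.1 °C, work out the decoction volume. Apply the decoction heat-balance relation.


V_dec = V_total·(T_target − T_start)/(T_boil − T_start)
V_dec = 24.1·(67.1 − 60.5)/(100 − 60.5)

4.0268 L


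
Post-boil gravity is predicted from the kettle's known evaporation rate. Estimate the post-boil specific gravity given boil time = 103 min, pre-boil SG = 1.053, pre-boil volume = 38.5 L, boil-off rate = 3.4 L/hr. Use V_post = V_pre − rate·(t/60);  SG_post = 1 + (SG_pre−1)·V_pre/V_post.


V_post = 38.5 − 3.4·(103/60) = 32.6633
SG_post = 1 + (1.053 − 1)·38.5/32.6633

1.0625


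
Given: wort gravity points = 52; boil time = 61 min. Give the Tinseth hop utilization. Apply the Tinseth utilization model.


U = 1.65·0.000125^(GP/1000) · (1 − e^(−0.04·t))/4.15
bigness = 1.65·0.000125^(52/1000) = 1.0340
boil_factor = (1 − e^(−0.04·61))/4.15 = 0.2200
U = 1.0340 · 0.2200

0.2274


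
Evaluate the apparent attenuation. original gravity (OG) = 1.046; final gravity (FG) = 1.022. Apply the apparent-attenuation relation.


AA = (OG − FG)/(OG − 1) · 100
AA = (1.046 − 1.022)/(1.046 − 1) · 100

52.1739 %


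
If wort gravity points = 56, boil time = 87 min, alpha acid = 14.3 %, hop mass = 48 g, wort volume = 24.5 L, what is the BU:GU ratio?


U = 1.65·0.000125^(GP/1000)·(1−e^(−0.04t))/4.15;  IBU = (α/100)·m·U·1000/V;  BU:GU = IBU/GP
U = 1.65·0.000125^(56/1000)·(1−e^(−0.04·87))/4.15 = 0.2330
IBU = (14.3/100)·48·0.2330·1000/24.5 = 65.2656
BU:GU = 65.2656/56

1.1655


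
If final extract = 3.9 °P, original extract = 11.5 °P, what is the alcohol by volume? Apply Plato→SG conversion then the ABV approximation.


SG = 259/(259 − P);  ABV = (OG − FG)·131.25
OG = 259/(259 − 11.5) = 1.0465
FG = 259/(259 − 3.9) = 1.0153
ABV = (1.0465 − 1.0153)·131.25

4.0919 % ABV


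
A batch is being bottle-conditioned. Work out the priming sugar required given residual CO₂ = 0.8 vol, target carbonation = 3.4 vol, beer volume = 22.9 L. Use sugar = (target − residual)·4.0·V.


sugar = (3.4 − 0.8)·4.0·22.9

238.1600 g


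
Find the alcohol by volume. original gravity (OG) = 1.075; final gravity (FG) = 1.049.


ABV = (OG − FG) · 131.25
ABV = (1.075 − 1.049) · 131.25

3.4125 % ABV


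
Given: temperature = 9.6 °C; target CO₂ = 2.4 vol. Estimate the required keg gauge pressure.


psi = vols/(0.01821 + 0.09011·e^(−0.04·T)) − 14.695
psi = 2.4/(0.01821 + 0.09011·e^(−0.04·9.6)) − 14.695

15.4608 psi


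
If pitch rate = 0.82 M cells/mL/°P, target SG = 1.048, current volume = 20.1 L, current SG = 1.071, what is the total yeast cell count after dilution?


V_w = V·((SG_c−1)/(SG_t−1)−1);  °P = 259 − 259/SG_t;  cells = rate·(V+V_w)·°P
V_w = 20.1·((1.071−1)/(1.048−1)−1) = 9.6312
V_final = 20.1 + 9.6312 = 29.7312
°P = 259 − 259/1.048 = 11.8626
cells = 0.82·29.7312·11.8626

289.2056 billion cells


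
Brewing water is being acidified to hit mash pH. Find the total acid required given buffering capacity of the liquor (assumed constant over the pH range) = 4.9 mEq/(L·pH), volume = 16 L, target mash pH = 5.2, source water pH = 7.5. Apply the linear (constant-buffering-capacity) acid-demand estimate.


acid = buffering capacity · (pH_source − pH_target) · V
acid = 4.9 · (7.5 − 5.2) · 16

180.3200 mEq


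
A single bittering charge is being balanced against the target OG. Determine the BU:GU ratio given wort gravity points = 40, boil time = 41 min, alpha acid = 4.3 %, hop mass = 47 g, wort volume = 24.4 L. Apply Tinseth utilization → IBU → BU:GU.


U = 1.65·0.000125^(GP/1000)·(1−e^(−0.04t))/4.15;  IBU = (α/100)·m·U·1000/V;  BU:GU = IBU/GP
U = 1.65·0.000125^(40/1000)·(1−e^(−0.04·41))/4.15 = 0.2237
IBU = (4.3/100)·47·0.2237·1000/24.4 = 18.5283
BU:GU = 18.5283/40

0.4632


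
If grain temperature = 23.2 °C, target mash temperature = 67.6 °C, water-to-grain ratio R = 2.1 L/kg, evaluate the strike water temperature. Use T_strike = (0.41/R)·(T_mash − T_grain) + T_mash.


T_strike = (0.41/2.1)·(67.6 − 23.2) + 67.6

76.2686 °C


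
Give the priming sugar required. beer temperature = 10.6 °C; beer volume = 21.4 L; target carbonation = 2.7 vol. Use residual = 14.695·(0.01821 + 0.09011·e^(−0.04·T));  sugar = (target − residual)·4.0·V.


residual = 14.695·(0.01821 + 0.09011·e^(−0.04·10.6)) = 1.1342
sugar = (2.7 − 1.1342)·4.0·21.4

134.0357 g


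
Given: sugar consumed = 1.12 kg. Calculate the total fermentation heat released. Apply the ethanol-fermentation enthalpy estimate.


Q = m_sugar · 590 kJ/kg
Q = 1.12 · 590

660.8000 kJ


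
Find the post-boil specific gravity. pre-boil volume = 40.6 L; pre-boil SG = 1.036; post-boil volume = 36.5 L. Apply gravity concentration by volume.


SG_post = 1 + (SG_pre − 1)·V_pre/V_post
pts_pre = (1.036 − 1)·1000 = 36.0000
pts_post = 36.0000·40.6/36.5 = 40.0438
SG_post = 1 + 40.0438/1000

1.0400


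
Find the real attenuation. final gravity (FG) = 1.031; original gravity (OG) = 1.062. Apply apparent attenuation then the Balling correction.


AA = (OG−FG)/(OG−1)·100;  RA = AA·0.8192
AA = (1.062 − 1.031)/(1.062 − 1)·100 = 50.0000
RA = 50.0000·0.8192

40.9600 %


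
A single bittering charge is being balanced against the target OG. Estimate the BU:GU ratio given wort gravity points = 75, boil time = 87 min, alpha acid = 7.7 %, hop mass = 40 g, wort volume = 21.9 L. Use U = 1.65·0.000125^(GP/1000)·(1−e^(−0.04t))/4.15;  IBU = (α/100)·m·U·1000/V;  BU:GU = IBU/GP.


U = 1.65·0.000125^(75/1000)·(1−e^(−0.04·87))/4.15 = 0.1964
IBU = (7.7/100)·40·0.1964·1000/21.9 = 27.6198
BU:GU = 27.6198/75

0.3683


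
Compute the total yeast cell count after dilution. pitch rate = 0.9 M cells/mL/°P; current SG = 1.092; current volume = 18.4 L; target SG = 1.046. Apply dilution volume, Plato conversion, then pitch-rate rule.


V_w = V·((SG_c−1)/(SG_t−1)−1);  °P = 259 − 259/SG_t;  cells = rate·(V+V_w)·°P
V_w = 18.4·((1.092−1)/(1.046−1)−1) = 18.4000
V_final = 18.4 + 18.4000 = 36.8000
°P = 259 − 259/1.046 = 11.3901
cells = 0.9·36.8000·11.3901

377.2387 billion cells


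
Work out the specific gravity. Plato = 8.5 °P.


SG = 259/(259 − P)
SG = 259/(259 − 8.5)

1.0339


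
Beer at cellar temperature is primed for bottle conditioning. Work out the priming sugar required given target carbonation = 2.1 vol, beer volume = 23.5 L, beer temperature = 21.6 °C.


residual = 14.695·(0.01821 + 0.09011·e^(−0.04·T));  sugar = (target − residual)·4.0·V
residual = 14.695·(0.01821 + 0.09011·e^(−0.04·21.6)) = 0.8257
sugar = (2.1 − 0.8257)·4.0·23.5

119.7846 g


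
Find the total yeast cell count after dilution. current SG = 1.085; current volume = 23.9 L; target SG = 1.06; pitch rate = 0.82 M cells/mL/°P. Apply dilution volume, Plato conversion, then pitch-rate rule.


V_w = V·((SG_c−1)/(SG_t−1)−1);  °P = 259 − 259/SG_t;  cells = rate·(V+V_w)·°P
V_w = 23.9·((1.085−1)/(1.06−1)−1) = 9.9583
V_final = 23.9 + 9.9583 = 33.8583
°P = 259 − 259/1.06 = 14.6604
cells = 0.82·33.8583·14.6604

407.0283 billion cells


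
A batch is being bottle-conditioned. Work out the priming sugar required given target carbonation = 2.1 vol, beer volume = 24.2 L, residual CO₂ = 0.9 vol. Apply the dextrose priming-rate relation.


sugar = (target − residual)·4.0·V
sugar = (2.1 − 0.9)·4.0·24.2

116.1600 g


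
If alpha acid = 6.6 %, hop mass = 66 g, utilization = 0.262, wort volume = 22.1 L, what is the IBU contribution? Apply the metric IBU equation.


IBU = (α/100)·mass·U·1000 / V
IBU = (6.6/100)·66·0.262·1000 / 22.1

51.6413 IBU


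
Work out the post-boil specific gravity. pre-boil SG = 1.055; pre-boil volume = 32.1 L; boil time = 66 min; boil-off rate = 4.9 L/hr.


V_post = V_pre − rate·(t/60);  SG_post = 1 + (SG_pre−1)·V_pre/V_post
V_post = 32.1 − 4.9·(66/60) = 26.7100
SG_post = 1 + (1.055 − 1)·32.1/26.7100

1.0661


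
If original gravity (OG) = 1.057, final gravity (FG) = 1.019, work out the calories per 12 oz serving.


ABW = (OG−FG)·131.25·0.79/FG;  °P = 259 − 259/SG (for OG→OE and FG→AE);  RE = 0.1808·OE + 0.8192·AE;  Cal = (6.9·ABW + 4·(RE−0.1))·FG·3.55
ABW = (1.057 − 1.019)·131.25·0.79/1.019 = 3.8667
OE = 259 − 259/1.057 = 13.9669 °P
AE = 259 − 259/1.019 = 4.8292 °P
RE = 0.1808·13.9669 + 0.8192·4.8292 = 6.4813 °P
Cal = (6.9·3.8667 + 4·(6.4813−0.1))·1.019·3.55

188.8499 kcal


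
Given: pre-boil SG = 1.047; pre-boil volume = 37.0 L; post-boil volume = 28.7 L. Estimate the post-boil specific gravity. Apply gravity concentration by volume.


SG_post = 1 + (SG_pre − 1)·V_pre/V_post
pts_pre = (1.047 − 1)·1000 = 47.0000
pts_post = 47.0000·37.0/28.7 = 60.5923
SG_post = 1 + 60.5923/1000

1.0606


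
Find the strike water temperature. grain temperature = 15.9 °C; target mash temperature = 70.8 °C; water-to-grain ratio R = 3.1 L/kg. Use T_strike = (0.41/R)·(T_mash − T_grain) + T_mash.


T_strike = (0.41/3.1)·(70.8 − 15.9) + 70.8

78.0610 °C


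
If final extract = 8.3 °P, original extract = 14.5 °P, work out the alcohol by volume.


SG = 259/(259 − P);  ABV = (OG − FG)·131.25
OG = 259/(259 − 14.5) = 1.0593
FG = 259/(259 − 8.3) = 1.0331
ABV = (1.0593 − 1.0331)·131.25

3.4384 % ABV


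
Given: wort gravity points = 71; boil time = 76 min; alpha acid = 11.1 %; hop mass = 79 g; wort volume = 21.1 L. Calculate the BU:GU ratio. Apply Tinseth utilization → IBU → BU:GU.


U = 1.65·0.000125^(GP/1000)·(1−e^(−0.04t))/4.15;  IBU = (α/100)·m·U·1000/V;  BU:GU = IBU/GP
U = 1.65·0.000125^(71/1000)·(1−e^(−0.04·76))/4.15 = 0.2000
IBU = (11.1/100)·79·0.2000·1000/21.1 = 83.1182
BU:GU = 83.1182/71

1.1707


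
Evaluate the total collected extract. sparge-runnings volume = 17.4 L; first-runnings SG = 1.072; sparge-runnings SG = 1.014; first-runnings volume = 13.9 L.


total = Σ (SG_i − 1)·1000·V_i
first = (1.072 − 1)·1000·13.9 = 1000.8000
sparge = (1.014 − 1)·1000·17.4 = 243.6000
total = 1000.8000 + 243.6000

1244.4000 gravity·L


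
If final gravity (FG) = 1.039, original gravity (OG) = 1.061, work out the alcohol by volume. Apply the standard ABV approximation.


ABV = (OG − FG) · 131.25
ABV = (1.061 − 1.039) · 131.25

2.8875 % ABV


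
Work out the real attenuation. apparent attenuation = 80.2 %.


RA = AA · 0.8192
RA = 80.2 · 0.8192

65.6998 %


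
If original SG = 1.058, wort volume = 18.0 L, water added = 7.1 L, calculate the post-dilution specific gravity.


SG_new = 1 + (SG_old − 1)·V_old/(V_old + V_water)
pts = (1.058 − 1)·1000·18.0/(18.0 + 7.1) = 41.5936
SG_new = 1 + 41.5936/1000

1.0416


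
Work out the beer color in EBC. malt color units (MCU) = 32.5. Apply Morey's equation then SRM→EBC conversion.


SRM = 1.4922·MCU^0.6859;  EBC = SRM·1.97
SRM = 1.4922·32.5^0.6859 = 16.2490
EBC = 16.2490·1.97

32.0106 EBC


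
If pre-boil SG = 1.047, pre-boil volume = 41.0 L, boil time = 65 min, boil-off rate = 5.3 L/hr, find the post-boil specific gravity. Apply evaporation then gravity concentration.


V_post = V_pre − rate·(t/60);  SG_post = 1 + (SG_pre−1)·V_pre/V_post
V_post = 41.0 − 5.3·(65/60) = 35.2583
SG_post = 1 + (1.047 − 1)·41.0/35.2583

1.0547


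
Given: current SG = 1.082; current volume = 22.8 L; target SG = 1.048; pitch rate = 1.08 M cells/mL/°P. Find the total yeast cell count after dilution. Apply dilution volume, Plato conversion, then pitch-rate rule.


V_w = V·((SG_c−1)/(SG_t−1)−1);  °P = 259 − 259/SG_t;  cells = rate·(V+V_w)·°P
V_w = 22.8·((1.082−1)/(1.048−1)−1) = 16.1500
V_final = 22.8 + 16.1500 = 38.9500
°P = 259 − 259/1.048 = 11.8626
cells = 1.08·38.9500·11.8626

499.0119 billion cells


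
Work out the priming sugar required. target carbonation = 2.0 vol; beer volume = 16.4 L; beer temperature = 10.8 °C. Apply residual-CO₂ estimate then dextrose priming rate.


residual = 14.695·(0.01821 + 0.09011·e^(−0.04·T));  sugar = (target − residual)·4.0·V
residual = 14.695·(0.01821 + 0.09011·e^(−0.04·10.8)) = 1.1273
sugar = (2.0 − 1.1273)·4.0·16.4

57.2519 g


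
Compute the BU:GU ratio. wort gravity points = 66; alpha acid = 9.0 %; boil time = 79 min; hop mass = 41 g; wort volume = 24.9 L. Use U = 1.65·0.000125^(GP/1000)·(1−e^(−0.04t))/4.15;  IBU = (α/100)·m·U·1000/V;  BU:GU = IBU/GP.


U = 1.65·0.000125^(66/1000)·(1−e^(−0.04·79))/4.15 = 0.2104
IBU = (9.0/100)·41·0.2104·1000/24.9 = 31.1768
BU:GU = 31.1768/66

0.4724


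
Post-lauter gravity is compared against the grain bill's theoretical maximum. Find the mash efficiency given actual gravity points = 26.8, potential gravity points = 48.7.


efficiency = actual / potential × 100
efficiency = 26.8 / 48.7 × 100

55.0308 %


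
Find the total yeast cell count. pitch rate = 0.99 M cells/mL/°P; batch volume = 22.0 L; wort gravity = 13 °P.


cells (billions) = rate · V_L · °P
cells = 0.99 · 22.0 · 13

283.1400 billion cells


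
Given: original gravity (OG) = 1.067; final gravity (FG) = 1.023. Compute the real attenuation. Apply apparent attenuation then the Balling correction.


AA = (OG−FG)/(OG−1)·100;  RA = AA·0.8192
AA = (1.067 − 1.023)/(1.067 − 1)·100 = 65.6716
RA = 65.6716·0.8192

53.7982 %


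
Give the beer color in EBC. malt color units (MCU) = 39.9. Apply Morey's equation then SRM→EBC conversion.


SRM = 1.4922·MCU^0.6859;  EBC = SRM·1.97
SRM = 1.4922·39.9^0.6859 = 18.7040
EBC = 18.7040·1.97

36.8469 EBC


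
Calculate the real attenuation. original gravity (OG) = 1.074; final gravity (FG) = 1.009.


AA = (OG−FG)/(OG−1)·100;  RA = AA·0.8192
AA = (1.074 − 1.009)/(1.074 − 1)·100 = 87.8378
RA = 87.8378·0.8192

71.9568 %


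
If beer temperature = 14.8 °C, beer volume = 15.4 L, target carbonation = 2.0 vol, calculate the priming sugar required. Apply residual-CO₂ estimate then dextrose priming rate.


residual = 14.695·(0.01821 + 0.09011·e^(−0.04·T));  sugar = (target − residual)·4.0·V
residual = 14.695·(0.01821 + 0.09011·e^(−0.04·14.8)) = 1.0002
sugar = (2.0 − 1.0002)·4.0·15.4

61.5907 g


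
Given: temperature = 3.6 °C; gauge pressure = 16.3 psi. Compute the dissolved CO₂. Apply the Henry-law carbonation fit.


vols = (P + 14.695)·(0.01821 + 0.09011·e^(−0.04·T))
vols = (16.3 + 14.695)·(0.01821 + 0.09011·e^(−0.04·3.6))

2.9828 volumes


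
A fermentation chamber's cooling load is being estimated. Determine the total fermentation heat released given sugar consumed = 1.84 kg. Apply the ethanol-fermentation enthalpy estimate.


Q = m_sugar · 590 kJ/kg
Q = 1.84 · 590

1085.6000 kJ


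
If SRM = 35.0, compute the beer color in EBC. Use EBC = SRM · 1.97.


EBC = 35.0 · 1.97

68.9500 EBC


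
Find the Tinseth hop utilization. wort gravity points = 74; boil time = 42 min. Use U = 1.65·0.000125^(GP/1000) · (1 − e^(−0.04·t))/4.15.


bigness = 1.65·0.000125^(74/1000) = 0.8485
boil_factor = (1 − e^(−0.04·42))/4.15 = 0.1961
U = 0.8485 · 0.1961

0.1664


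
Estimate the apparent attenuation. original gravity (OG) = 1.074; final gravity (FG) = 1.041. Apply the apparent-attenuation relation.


AA = (OG − FG)/(OG − 1) · 100
AA = (1.074 − 1.041)/(1.074 − 1) · 100

44.5946 %


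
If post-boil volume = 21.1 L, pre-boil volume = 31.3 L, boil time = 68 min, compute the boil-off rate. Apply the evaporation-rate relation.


rate = (V_pre − V_post) / (t_min/60)
rate = (31.3 − 21.1) / (68/60)

9.0000 L/hr


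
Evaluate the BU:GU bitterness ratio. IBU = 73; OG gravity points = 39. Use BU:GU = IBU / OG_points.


BU:GU = 73 / 39

1.8718


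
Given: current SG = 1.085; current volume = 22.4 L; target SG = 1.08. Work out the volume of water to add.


V_water = V·((SG_curr − 1)/(SG_target − 1) − 1)
V_water = 22.4·((1.085 − 1)/(1.08 − 1) − 1)

1.4000 L


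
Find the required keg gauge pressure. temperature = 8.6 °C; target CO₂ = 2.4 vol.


psi = vols/(0.01821 + 0.09011·e^(−0.04·T)) − 14.695
psi = 2.4/(0.01821 + 0.09011·e^(−0.04·8.6)) − 14.695

14.5406 psi


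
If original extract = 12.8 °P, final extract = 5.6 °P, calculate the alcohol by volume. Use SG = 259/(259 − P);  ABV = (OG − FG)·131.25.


OG = 259/(259 − 12.8) = 1.0520
FG = 259/(259 − 5.6) = 1.0221
ABV = (1.0520 − 1.0221)·131.25

3.9232 % ABV


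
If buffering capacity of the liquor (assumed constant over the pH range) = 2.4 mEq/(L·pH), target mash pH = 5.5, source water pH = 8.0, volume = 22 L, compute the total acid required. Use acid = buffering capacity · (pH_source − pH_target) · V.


acid = 2.4 · (8.0 − 5.5) · 22

132.0000 mEq


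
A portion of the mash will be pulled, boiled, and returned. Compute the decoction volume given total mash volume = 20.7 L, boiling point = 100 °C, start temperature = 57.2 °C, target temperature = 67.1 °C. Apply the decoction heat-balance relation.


V_dec = V_total·(T_target − T_start)/(T_boil − T_start)
V_dec = 20.7·(67.1 − 57.2)/(100 − 57.2)

4.7881 L


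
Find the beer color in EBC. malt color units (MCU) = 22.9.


SRM = 1.4922·MCU^0.6859;  EBC = SRM·1.97
SRM = 1.4922·22.9^0.6859 = 12.7802
EBC = 12.7802·1.97

25.1770 EBC


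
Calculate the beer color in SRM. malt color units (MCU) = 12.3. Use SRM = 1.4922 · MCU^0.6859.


SRM = 1.4922 · 12.3^0.6859

8.3444 SRM


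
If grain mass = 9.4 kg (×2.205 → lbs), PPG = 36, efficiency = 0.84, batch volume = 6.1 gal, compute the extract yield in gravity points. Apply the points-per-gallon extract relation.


points = lbs × PPG × eff / vol
lbs = 9.4 × 2.205 = 20.7270
points = 20.7270 × 36 × 0.84 / 6.1

102.7516 points


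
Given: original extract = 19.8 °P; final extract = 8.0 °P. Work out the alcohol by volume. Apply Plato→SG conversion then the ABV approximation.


SG = 259/(259 − P);  ABV = (OG − FG)·131.25
OG = 259/(259 − 19.8) = 1.0828
FG = 259/(259 − 8.0) = 1.0319
ABV = (1.0828 − 1.0319)·131.25

6.6811 % ABV


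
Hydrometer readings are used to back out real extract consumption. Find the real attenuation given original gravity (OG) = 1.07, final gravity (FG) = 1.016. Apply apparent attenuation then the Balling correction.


AA = (OG−FG)/(OG−1)·100;  RA = AA·0.8192
AA = (1.07 − 1.016)/(1.07 − 1)·100 = 77.1429
RA = 77.1429·0.8192

63.1954 %


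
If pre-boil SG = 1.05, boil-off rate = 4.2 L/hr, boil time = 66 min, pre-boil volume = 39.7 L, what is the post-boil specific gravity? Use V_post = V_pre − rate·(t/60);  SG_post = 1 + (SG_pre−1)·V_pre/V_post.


V_post = 39.7 − 4.2·(66/60) = 35.0800
SG_post = 1 + (1.05 − 1)·39.7/35.0800

1.0566


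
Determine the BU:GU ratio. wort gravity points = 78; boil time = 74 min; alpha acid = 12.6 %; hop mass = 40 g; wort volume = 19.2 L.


U = 1.65·0.000125^(GP/1000)·(1−e^(−0.04t))/4.15;  IBU = (α/100)·m·U·1000/V;  BU:GU = IBU/GP
U = 1.65·0.000125^(78/1000)·(1−e^(−0.04·74))/4.15 = 0.1870
IBU = (12.6/100)·40·0.1870·1000/19.2 = 49.0925
BU:GU = 49.0925/78

0.6294


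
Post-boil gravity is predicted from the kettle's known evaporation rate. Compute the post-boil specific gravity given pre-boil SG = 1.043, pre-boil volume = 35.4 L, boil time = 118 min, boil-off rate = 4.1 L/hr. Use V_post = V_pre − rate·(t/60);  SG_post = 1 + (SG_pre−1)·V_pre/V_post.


V_post = 35.4 − 4.1·(118/60) = 27.3367
SG_post = 1 + (1.043 − 1)·35.4/27.3367

1.0557


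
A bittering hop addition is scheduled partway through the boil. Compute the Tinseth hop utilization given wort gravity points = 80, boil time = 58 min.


U = 1.65·0.000125^(GP/1000) · (1 − e^(−0.04·t))/4.15
bigness = 1.65·0.000125^(80/1000) = 0.8040
boil_factor = (1 − e^(−0.04·58))/4.15 = 0.2173
U = 0.8040 · 0.2173

0.1747


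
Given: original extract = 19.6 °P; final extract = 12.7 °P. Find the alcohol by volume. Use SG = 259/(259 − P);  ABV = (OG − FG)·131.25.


OG = 259/(259 − 19.6) = 1.0819
FG = 259/(259 − 12.7) = 1.0516
ABV = (1.0819 − 1.0516)·131.25

3.9780 % ABV


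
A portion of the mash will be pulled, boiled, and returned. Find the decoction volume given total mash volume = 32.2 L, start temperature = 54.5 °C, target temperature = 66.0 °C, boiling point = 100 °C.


V_dec = V_total·(T_target − T_start)/(T_boil − T_start)
V_dec = 32.2·(66.0 − 54.5)/(100 − 54.5)

8.1385 L


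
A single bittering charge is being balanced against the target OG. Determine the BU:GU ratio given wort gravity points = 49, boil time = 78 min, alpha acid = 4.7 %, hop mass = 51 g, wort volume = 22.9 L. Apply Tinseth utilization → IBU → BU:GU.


U = 1.65·0.000125^(GP/1000)·(1−e^(−0.04t))/4.15;  IBU = (α/100)·m·U·1000/V;  BU:GU = IBU/GP
U = 1.65·0.000125^(49/1000)·(1−e^(−0.04·78))/4.15 = 0.2447
IBU = (4.7/100)·51·0.2447·1000/22.9 = 25.6096
BU:GU = 25.6096/49

0.5226


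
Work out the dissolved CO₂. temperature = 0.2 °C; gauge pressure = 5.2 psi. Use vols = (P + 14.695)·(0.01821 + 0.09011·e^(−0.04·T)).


vols = (5.2 + 14.695)·(0.01821 + 0.09011·e^(−0.04·0.2))

2.1407 volumes


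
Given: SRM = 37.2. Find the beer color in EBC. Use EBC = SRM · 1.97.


EBC = 37.2 · 1.97

73.2840 EBC


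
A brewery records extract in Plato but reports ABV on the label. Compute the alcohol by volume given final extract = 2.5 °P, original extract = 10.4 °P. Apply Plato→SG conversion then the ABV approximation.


SG = 259/(259 − P);  ABV = (OG − FG)·131.25
OG = 259/(259 − 10.4) = 1.0418
FG = 259/(259 − 2.5) = 1.0097
ABV = (1.0418 − 1.0097)·131.25

4.2115 % ABV


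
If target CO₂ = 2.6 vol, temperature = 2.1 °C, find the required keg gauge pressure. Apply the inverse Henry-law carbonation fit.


psi = vols/(0.01821 + 0.09011·e^(−0.04·T)) − 14.695
psi = 2.6/(0.01821 + 0.09011·e^(−0.04·2.1)) − 14.695

11.0323 psi


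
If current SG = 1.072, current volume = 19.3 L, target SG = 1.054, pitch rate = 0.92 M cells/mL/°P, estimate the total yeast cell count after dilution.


V_w = V·((SG_c−1)/(SG_t−1)−1);  °P = 259 − 259/SG_t;  cells = rate·(V+V_w)·°P
V_w = 19.3·((1.072−1)/(1.054−1)−1) = 6.4333
V_final = 19.3 + 6.4333 = 25.7333
°P = 259 − 259/1.054 = 13.2694
cells = 0.92·25.7333·13.2694

314.1498 billion cells


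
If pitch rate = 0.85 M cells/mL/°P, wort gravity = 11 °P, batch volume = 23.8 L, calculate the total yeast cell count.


cells (billions) = rate · V_L · °P
cells = 0.85 · 23.8 · 11

222.5300 billion cells


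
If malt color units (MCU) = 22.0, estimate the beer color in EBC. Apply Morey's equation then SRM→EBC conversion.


SRM = 1.4922·MCU^0.6859;  EBC = SRM·1.97
SRM = 1.4922·22.0^0.6859 = 12.4335
EBC = 12.4335·1.97

24.4941 EBC


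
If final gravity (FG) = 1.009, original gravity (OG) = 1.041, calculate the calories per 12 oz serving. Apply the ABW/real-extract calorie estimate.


ABW = (OG−FG)·131.25·0.79/FG;  °P = 259 − 259/SG (for OG→OE and FG→AE);  RE = 0.1808·OE + 0.8192·AE;  Cal = (6.9·ABW + 4·(RE−0.1))·FG·3.55
ABW = (1.041 − 1.009)·131.25·0.79/1.009 = 3.2884
OE = 259 − 259/1.041 = 10.2008 °P
AE = 259 − 259/1.009 = 2.3102 °P
RE = 0.1808·10.2008 + 0.8192·2.3102 = 3.7368 °P
Cal = (6.9·3.2884 + 4·(3.7368−0.1))·1.009·3.55

133.3821 kcal


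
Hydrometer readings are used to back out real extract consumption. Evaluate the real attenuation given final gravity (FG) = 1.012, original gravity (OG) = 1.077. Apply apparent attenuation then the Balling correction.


AA = (OG−FG)/(OG−1)·100;  RA = AA·0.8192
AA = (1.077 − 1.012)/(1.077 − 1)·100 = 84.4156
RA = 84.4156·0.8192

69.1532 %


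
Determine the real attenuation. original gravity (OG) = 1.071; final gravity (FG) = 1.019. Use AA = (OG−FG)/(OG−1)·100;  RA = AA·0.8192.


AA = (1.071 − 1.019)/(1.071 − 1)·100 = 73.2394
RA = 73.2394·0.8192

59.9977 %


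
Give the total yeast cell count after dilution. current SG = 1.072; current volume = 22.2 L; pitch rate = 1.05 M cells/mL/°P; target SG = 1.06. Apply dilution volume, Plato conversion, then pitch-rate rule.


V_w = V·((SG_c−1)/(SG_t−1)−1);  °P = 259 − 259/SG_t;  cells = rate·(V+V_w)·°P
V_w = 22.2·((1.072−1)/(1.06−1)−1) = 4.4400
V_final = 22.2 + 4.4400 = 26.6400
°P = 259 − 259/1.06 = 14.6604
cells = 1.05·26.6400·14.6604

410.0801 billion cells


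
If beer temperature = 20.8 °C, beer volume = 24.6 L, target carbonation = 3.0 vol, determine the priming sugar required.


residual = 14.695·(0.01821 + 0.09011·e^(−0.04·T));  sugar = (target − residual)·4.0·V
residual = 14.695·(0.01821 + 0.09011·e^(−0.04·20.8)) = 0.8438
sugar = (3.0 − 0.8438)·4.0·24.6

212.1657 g
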